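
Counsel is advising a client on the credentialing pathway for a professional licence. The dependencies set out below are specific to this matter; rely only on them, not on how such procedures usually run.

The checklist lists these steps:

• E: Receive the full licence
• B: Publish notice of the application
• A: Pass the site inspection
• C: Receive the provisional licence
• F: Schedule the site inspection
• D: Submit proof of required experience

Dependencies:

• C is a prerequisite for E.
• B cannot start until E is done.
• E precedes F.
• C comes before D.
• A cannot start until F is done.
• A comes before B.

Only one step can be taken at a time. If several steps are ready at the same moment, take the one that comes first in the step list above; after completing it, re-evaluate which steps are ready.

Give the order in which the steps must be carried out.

C → E → F → A → B → D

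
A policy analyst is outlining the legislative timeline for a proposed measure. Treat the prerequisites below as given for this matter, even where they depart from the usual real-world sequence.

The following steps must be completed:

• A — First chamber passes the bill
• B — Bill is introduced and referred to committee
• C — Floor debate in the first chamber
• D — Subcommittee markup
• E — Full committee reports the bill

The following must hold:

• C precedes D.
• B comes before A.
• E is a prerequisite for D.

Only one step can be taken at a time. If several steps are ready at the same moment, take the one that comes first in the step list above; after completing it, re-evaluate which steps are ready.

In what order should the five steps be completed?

B, C and E have no prerequisites; B is listed earlier, so B is first.
A now also ready, so the ready set is {A, C, E}; A is listed earlier → A.
C and E are both available; C is listed earlier → C.
That leaves E as the only ready step → E.
That leaves D as the only ready step → D.

B A C E D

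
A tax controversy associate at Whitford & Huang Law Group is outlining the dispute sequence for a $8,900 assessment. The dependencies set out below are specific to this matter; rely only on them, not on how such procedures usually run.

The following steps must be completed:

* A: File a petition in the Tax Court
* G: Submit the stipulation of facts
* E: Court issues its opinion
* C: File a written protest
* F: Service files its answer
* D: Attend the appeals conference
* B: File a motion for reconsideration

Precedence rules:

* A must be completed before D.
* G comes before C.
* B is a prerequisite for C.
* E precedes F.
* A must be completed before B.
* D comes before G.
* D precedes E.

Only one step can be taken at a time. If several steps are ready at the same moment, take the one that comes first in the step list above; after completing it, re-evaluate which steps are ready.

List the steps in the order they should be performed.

A, D, G, E, F, B, C

A is the only step with nothing outstanding, so it goes first.
D and B are both available; D is listed earlier → D.
G and E now also ready, so the ready set is {G, E, B}; G is listed earlier → G.
E and B are both available; E is listed earlier → E.
F now also ready, so the ready set is {F, B}; F is listed earlier → F.
B is the only step now ready → B.
Next only C has its prerequisites met → C.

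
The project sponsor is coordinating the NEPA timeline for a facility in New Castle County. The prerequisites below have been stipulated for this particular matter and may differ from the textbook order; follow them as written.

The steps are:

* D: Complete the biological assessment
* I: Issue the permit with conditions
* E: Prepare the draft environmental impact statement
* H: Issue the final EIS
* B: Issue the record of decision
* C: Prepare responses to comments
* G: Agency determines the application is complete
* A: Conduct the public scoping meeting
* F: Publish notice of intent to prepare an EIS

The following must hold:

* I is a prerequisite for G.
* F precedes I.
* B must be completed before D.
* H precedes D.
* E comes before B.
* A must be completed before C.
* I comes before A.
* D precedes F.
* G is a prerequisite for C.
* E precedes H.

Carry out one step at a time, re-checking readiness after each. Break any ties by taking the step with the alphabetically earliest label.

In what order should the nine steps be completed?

E, B, H, D, F, I, A, G, C

E is the only step with nothing outstanding, so it goes first.
B and H are both available; B has the earlier label → B.
That leaves H as the only ready step → H.
That leaves D as the only ready step → D.
F needed D, now all done → F.
That leaves I as the only ready step → I.
Now A and G have their prerequisites met. A has the earlier label, so A next.
Next only G has its prerequisites met → G.
C needed A and G, now all done → C.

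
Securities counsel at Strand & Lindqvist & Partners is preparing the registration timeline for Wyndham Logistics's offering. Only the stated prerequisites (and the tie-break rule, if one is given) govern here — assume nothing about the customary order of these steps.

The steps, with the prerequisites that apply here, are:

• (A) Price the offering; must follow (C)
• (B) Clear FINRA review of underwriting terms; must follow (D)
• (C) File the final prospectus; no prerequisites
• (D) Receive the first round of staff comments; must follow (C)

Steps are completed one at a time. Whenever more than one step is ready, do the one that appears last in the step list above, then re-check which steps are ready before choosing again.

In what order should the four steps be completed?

(C), (D), (B), (A)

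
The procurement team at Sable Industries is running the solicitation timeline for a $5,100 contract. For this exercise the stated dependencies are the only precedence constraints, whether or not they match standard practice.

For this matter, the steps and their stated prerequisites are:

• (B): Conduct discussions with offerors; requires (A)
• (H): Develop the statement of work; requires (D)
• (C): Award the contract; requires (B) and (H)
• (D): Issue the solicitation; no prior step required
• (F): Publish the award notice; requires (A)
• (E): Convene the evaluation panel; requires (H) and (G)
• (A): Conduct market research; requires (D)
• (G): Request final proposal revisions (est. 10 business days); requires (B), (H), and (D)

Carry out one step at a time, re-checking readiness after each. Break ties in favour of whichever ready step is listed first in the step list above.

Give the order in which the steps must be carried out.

(D), (H), (A), (B), (C), (F), (G), (E)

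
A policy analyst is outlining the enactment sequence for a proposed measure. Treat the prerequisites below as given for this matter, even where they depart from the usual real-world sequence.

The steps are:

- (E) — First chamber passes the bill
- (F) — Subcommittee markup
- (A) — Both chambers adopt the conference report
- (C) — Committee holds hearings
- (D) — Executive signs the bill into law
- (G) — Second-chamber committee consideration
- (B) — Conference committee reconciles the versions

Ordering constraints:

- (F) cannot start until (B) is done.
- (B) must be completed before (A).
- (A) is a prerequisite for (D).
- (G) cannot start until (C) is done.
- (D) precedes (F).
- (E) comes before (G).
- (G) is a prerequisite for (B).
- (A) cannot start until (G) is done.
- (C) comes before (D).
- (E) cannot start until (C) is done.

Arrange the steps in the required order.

(C), (E), (G), (B), (A), (D), (F)

Only (C) has no prerequisites, so it is first.
That leaves (E) as the only ready step → (E).
Next only (G) has its prerequisites met → (G).
(B) is the only step now ready → (B).
That leaves (A) as the only ready step → (A).
(D) needed (A) and (C), now all done → (D).
That leaves (F) as the only ready step → (F).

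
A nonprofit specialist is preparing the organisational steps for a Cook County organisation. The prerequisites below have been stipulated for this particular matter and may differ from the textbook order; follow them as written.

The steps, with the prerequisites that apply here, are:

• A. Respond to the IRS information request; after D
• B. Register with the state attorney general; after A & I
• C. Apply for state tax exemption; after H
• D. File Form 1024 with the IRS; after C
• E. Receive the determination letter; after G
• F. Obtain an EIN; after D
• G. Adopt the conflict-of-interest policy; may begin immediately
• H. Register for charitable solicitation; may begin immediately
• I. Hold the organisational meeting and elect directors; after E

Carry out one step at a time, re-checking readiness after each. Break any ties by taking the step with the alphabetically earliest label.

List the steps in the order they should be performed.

G and H have no prerequisites; G has the earlier label, so G is first.
Now E and H have their prerequisites met. E has the earlier label, so E next.
I now also ready, so the ready set is {H, I}; H has the earlier label → H.
C now also ready, so the ready set is {C, I}; C has the earlier label → C.
D and I are both available; D has the earlier label → D.
Ready: A, F and I. A has the earlier label → A.
Ready: F and I. F has the earlier label → F.
I is the only step now ready → I.
Next only B has its prerequisites met → B.

G → E → H → C → D → A → F → I → B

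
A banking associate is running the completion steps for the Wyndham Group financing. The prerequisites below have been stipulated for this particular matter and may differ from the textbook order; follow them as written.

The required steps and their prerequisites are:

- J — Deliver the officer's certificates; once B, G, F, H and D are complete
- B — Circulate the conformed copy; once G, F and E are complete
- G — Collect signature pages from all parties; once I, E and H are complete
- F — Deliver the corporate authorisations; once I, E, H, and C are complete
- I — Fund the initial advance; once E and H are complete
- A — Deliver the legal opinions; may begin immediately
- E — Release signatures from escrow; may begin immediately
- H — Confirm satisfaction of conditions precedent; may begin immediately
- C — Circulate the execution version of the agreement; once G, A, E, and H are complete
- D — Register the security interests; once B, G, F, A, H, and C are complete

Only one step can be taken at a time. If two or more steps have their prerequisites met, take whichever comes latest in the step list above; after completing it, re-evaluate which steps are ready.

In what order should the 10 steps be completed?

H → E → A → I → G → C → F → B → D → J

Nothing is required for H, E and A. H is listed later → H first.
E and A are both available; E is listed later → E.
Now A and I have their prerequisites met. A is listed later, so A next.
That leaves I as the only ready step → I.
G needed H, E and I, now all done → G.
Next only C has its prerequisites met → C.
F is the only step now ready → F.
Next only B has its prerequisites met → B.
Next only D has its prerequisites met → D.
J is the only step now ready → J.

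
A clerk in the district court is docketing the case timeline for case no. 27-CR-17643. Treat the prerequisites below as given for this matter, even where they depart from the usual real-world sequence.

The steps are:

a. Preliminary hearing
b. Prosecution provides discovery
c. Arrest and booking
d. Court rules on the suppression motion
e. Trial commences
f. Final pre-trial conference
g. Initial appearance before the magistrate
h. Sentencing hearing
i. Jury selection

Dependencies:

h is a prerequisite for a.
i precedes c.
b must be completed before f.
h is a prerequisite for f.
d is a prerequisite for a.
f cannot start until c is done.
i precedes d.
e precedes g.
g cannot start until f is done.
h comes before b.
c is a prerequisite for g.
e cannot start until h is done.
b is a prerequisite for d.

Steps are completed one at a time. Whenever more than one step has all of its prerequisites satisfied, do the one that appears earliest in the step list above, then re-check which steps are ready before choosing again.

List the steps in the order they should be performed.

h b e i c d a f g

Nothing is required for h and i. h is listed earlier → h first.
Ready: b, e and i. b is listed earlier → b.
Now e and i have their prerequisites met. e is listed earlier, so e next.
That leaves i as the only ready step → i.
c and d are both available; c is listed earlier → c.
d and f are both available; d is listed earlier → d.
a now also ready, so the ready set is {a, f}; a is listed earlier → a.
f is the only step now ready → f.
That leaves g as the only ready step → g.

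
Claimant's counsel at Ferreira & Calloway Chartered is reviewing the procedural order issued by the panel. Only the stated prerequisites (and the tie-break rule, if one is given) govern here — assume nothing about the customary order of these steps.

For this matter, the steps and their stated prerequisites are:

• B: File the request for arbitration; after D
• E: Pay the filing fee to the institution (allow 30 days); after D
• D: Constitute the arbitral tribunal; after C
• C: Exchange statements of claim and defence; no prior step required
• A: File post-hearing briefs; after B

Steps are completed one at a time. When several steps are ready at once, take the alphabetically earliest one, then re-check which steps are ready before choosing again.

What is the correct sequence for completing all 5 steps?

Only C has no prerequisites, so it is first.
Next only D has its prerequisites met → D.
Now B and E have their prerequisites met. B has the earlier label, so B next.
Now A and E have their prerequisites met. A has the earlier label, so A next.
Next only E has its prerequisites met → E.

C → D → B → A → E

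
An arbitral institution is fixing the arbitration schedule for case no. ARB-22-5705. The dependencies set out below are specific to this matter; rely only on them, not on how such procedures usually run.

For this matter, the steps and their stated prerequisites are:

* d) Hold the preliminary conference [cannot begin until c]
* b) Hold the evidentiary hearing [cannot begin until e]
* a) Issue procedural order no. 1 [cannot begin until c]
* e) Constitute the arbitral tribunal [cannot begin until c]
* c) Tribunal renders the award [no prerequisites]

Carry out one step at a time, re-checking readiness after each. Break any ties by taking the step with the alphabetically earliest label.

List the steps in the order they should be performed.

c, a, d, e, b

Only c has no prerequisites, so it is first.
Ready: a, d and e. a has the earlier label → a.
Now d and e have their prerequisites met. d has the earlier label, so d next.
e needed c, now all done → e.
b is the only step now ready → b.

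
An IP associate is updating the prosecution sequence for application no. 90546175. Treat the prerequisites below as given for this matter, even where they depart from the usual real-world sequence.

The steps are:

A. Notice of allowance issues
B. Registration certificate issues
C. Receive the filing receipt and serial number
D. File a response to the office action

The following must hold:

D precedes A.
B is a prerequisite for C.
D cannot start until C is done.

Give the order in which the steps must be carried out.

B is the only step with nothing outstanding, so it goes first.
C is the only step now ready → C.
Next only D has its prerequisites met → D.
A is the only step now ready → A.

B, C, D, A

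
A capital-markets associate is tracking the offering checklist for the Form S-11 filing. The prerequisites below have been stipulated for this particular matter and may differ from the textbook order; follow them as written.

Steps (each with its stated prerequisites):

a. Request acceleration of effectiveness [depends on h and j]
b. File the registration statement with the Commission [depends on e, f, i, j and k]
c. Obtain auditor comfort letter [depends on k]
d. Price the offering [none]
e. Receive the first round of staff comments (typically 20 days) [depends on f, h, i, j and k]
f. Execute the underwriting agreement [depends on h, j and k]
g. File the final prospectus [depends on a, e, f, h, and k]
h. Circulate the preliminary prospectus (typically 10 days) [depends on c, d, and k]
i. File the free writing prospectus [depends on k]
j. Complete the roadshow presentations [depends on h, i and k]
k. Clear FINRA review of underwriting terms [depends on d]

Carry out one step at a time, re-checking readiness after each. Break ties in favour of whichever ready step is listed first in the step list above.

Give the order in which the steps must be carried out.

d is the only step with nothing outstanding, so it goes first.
Next only k has its prerequisites met → k.
Ready: c and i. c is listed earlier → c.
Ready: h and i. h is listed earlier → h.
Next only i has its prerequisites met → i.
j needed h, i and k, now all done → j.
Now a and f have their prerequisites met. a is listed earlier, so a next.
f needed h, j and k, now all done → f.
That leaves e as the only ready step → e.
Ready: b and g. b is listed earlier → b.
g needed a, e, f, h and k, now all done → g.

d, k, c, h, i, j, a, f, e, b, g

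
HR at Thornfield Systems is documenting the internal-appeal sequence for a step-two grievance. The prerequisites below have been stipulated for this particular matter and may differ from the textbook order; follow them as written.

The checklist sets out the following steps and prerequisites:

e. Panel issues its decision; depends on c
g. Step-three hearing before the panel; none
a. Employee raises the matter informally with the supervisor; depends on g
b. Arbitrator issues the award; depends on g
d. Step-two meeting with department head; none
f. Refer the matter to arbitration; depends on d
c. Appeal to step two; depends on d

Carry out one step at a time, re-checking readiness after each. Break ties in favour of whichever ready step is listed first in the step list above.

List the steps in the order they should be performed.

Nothing is required for g and d. g is listed earlier → g first.
a and b now also ready, so the ready set is {a, b, d}; a is listed earlier → a.
Ready: b and d. b is listed earlier → b.
Next only d has its prerequisites met → d.
Ready: f and c. f is listed earlier → f.
c needed d, now all done → c.
e needed c, now all done → e.

g, a, b, d, f, c, e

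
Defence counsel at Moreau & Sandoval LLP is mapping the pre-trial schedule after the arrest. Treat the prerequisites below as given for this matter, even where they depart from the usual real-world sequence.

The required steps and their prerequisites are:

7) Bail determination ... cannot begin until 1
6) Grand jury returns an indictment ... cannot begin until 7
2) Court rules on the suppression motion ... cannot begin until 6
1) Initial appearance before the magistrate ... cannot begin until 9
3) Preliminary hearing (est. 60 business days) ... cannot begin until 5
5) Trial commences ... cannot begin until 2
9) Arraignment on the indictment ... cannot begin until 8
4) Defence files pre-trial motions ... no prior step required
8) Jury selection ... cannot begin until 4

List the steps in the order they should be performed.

4 has no prerequisites → 4 first.
8 needed 4, now all done → 8.
9 needed 8, now all done → 9.
Next only 1 has its prerequisites met → 1.
That leaves 7 as the only ready step → 7.
6 needed 7, now all done → 6.
2 is the only step now ready → 2.
5 needed 2, now all done → 5.
3 needed 5, now all done → 3.

4 → 8 → 9 → 1 → 7 → 6 → 2 → 5 → 3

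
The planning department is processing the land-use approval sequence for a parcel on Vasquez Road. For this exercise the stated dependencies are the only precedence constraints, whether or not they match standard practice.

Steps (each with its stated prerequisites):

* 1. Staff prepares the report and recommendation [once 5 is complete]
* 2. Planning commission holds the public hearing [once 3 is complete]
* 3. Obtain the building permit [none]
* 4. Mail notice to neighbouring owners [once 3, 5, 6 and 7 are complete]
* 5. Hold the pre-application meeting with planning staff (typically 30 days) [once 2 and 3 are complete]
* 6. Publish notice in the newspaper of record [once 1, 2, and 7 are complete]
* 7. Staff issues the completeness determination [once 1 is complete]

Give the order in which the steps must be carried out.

3, 2, 5, 1, 7, 6, 4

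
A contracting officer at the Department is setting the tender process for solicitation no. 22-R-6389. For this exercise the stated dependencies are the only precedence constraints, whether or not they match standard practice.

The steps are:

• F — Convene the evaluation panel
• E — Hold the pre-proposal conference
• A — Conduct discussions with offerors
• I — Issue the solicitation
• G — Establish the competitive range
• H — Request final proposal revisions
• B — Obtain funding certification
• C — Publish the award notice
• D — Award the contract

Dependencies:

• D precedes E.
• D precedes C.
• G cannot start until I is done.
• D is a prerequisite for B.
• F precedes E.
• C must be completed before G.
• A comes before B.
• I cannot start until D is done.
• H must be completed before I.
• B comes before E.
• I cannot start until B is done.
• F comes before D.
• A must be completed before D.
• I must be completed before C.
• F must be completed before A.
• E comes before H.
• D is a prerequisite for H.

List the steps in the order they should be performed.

F, A, D, B, E, H, I, C, G

F has no prerequisites → F first.
That leaves A as the only ready step → A.
D needed F and A, now all done → D.
B needed A and D, now all done → B.
E is the only step now ready → E.
H needed E and D, now all done → H.
That leaves I as the only ready step → I.
C needed I and D, now all done → C.
That leaves G as the only ready step → G.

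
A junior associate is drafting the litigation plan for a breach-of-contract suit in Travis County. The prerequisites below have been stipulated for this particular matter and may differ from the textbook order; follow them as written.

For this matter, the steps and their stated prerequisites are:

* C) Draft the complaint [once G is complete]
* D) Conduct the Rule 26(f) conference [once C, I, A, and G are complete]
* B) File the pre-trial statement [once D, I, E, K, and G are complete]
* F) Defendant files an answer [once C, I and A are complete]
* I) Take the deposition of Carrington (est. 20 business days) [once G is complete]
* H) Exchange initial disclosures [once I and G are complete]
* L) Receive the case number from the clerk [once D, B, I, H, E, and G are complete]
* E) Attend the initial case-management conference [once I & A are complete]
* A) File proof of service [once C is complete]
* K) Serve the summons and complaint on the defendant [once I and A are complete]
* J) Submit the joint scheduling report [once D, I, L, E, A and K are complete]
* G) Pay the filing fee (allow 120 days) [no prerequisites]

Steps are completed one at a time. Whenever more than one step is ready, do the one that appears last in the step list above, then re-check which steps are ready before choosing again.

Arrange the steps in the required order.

G has no prerequisites → G first.
Ready: I and C. I is listed later → I.
H now also ready, so the ready set is {H, C}; H is listed later → H.
That leaves C as the only ready step → C.
A is the only step now ready → A.
K, E, F and D are all available; K is listed later → K.
Ready: E, F and D. E is listed later → E.
Now F and D have their prerequisites met. F is listed later, so F next.
That leaves D as the only ready step → D.
B needed G, K, E, I and D, now all done → B.
L needed G, E, H, I, B and D, now all done → L.
J needed K, A, E, L, I and D, now all done → J.

G → I → H → C → A → K → E → F → D → B → L → J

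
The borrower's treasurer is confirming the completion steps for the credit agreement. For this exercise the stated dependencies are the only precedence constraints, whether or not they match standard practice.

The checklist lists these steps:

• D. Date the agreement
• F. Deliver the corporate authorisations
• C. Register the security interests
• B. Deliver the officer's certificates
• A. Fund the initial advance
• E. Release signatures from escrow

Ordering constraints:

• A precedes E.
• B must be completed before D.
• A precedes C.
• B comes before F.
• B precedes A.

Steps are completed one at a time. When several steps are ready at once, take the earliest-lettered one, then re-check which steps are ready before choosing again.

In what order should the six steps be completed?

B A C D E F

Only B has no prerequisites, so it is first.
Ready: A, D and F. A has the earlier label → A.
Now C, D, E and F have their prerequisites met. C has the earlier label, so C next.
D, E and F are all available; D has the earlier label → D.
Ready: E and F. E has the earlier label → E.
That leaves F as the only ready step → F.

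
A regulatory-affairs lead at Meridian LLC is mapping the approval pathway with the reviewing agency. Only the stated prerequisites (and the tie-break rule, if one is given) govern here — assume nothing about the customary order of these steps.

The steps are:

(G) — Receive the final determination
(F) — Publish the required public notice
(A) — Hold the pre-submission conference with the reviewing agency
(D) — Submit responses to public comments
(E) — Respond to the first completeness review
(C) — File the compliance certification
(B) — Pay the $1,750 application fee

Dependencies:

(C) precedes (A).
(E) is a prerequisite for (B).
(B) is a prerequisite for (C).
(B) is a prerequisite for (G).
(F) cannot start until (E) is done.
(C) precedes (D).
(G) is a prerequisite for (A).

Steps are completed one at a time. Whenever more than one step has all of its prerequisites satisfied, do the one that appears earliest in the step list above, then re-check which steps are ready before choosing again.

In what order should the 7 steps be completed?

(E), (F), (B), (G), (C), (A), (D)

(E) has no prerequisites → (E) first.
Now (F) and (B) have their prerequisites met. (F) is listed earlier, so (F) next.
(B) is the only step now ready → (B).
Ready: (G) and (C). (G) is listed earlier → (G).
(C) is the only step now ready → (C).
Ready: (A) and (D). (A) is listed earlier → (A).
That leaves (D) as the only ready step → (D).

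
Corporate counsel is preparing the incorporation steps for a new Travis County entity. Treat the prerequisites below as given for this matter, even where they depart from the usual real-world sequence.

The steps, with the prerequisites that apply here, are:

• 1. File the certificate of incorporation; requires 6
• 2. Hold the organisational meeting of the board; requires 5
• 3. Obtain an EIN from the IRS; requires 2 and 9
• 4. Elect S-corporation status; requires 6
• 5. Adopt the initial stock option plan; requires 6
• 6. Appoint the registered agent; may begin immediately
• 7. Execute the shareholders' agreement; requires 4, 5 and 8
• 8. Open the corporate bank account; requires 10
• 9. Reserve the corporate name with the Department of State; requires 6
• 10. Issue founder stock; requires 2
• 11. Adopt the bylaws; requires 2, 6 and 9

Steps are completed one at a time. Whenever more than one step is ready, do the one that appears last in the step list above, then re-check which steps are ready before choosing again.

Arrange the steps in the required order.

6, 9, 5, 4, 2, 11, 10, 8, 7, 3, 1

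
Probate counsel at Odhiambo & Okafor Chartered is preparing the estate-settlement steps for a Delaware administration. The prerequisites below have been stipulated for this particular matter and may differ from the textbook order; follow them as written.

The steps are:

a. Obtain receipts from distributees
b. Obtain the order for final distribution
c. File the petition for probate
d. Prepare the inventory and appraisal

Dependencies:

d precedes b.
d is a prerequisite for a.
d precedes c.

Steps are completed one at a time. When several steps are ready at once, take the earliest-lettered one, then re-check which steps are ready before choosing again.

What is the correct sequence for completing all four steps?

d has no prerequisites → d first.
Now a, b and c have their prerequisites met. a has the earlier label, so a next.
b and c are both available; b has the earlier label → b.
That leaves c as the only ready step → c.

d a b c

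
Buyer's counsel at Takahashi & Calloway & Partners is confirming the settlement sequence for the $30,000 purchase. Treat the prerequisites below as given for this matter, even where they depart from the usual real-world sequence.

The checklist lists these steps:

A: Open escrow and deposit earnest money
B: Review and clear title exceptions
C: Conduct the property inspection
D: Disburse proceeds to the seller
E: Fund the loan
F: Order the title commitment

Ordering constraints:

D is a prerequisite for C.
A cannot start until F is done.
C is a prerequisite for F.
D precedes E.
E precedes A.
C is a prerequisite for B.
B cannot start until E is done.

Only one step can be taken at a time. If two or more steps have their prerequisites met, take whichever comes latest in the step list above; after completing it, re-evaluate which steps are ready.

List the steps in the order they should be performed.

D is the only step with nothing outstanding, so it goes first.
Now E and C have their prerequisites met. E is listed later, so E next.
Next only C has its prerequisites met → C.
Now F and B have their prerequisites met. F is listed later, so F next.
Ready: B and A. B is listed later → B.
That leaves A as the only ready step → A.

D, E, C, F, B, A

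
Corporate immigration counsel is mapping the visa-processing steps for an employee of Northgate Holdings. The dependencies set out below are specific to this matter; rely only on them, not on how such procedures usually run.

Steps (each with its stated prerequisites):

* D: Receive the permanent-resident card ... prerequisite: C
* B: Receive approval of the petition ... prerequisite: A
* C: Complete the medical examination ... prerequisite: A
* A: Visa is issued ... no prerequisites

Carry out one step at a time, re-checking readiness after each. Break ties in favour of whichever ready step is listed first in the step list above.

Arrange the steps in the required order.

A, B, C, D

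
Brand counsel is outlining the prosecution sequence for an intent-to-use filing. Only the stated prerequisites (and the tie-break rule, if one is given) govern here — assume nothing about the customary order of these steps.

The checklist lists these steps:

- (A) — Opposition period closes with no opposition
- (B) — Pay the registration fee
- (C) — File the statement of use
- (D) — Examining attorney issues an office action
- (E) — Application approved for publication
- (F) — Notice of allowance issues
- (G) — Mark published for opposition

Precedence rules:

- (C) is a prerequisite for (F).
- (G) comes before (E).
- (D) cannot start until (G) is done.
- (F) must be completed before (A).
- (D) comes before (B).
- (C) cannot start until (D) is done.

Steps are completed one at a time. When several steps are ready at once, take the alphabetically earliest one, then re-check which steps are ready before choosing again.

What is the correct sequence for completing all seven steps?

(G) is the only step with nothing outstanding, so it goes first.
Ready: (D) and (E). (D) has the earlier label → (D).
Ready: (B), (C) and (E). (B) has the earlier label → (B).
Now (C) and (E) have their prerequisites met. (C) has the earlier label, so (C) next.
(E) and (F) are both available; (E) has the earlier label → (E).
(F) is the only step now ready → (F).
(A) needed (F), now all done → (A).

(G), (D), (B), (C), (E), (F), (A)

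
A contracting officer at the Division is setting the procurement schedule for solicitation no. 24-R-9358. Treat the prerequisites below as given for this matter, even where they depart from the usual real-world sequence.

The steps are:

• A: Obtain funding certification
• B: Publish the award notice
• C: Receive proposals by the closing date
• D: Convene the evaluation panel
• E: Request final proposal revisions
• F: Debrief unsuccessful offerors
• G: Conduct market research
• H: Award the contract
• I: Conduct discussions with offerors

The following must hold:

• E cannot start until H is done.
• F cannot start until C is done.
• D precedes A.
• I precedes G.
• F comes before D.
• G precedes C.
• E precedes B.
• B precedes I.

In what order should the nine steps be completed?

H, E, B, I, G, C, F, D, A

H is the only step with nothing outstanding, so it goes first.
E is the only step now ready → E.
Next only B has its prerequisites met → B.
Next only I has its prerequisites met → I.
G is the only step now ready → G.
C is the only step now ready → C.
That leaves F as the only ready step → F.
Next only D has its prerequisites met → D.
That leaves A as the only ready step → A.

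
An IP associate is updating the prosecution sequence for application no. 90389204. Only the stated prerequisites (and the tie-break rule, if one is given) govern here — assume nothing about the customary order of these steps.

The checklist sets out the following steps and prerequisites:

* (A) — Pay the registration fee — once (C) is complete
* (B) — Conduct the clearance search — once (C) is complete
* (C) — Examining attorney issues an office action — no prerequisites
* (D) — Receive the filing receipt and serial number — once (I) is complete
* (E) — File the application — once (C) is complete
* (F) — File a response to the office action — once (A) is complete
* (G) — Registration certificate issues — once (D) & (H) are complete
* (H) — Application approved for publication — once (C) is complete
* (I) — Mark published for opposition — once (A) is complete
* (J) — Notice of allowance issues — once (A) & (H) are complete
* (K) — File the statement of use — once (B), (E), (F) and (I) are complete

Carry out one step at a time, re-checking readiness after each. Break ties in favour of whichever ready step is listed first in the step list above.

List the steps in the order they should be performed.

Only (C) has no prerequisites, so it is first.
Now (A), (B), (E) and (H) have their prerequisites met. (A) is listed earlier, so (A) next.
(B), (E), (F), (H) and (I) are all available; (B) is listed earlier → (B).
(E), (F), (H) and (I) are all available; (E) is listed earlier → (E).
(F), (H) and (I) are all available; (F) is listed earlier → (F).
Now (H) and (I) have their prerequisites met. (H) is listed earlier, so (H) next.
(J) now also ready, so the ready set is {(I), (J)}; (I) is listed earlier → (I).
Ready: (D), (J) and (K). (D) is listed earlier → (D).
Now (G), (J) and (K) have their prerequisites met. (G) is listed earlier, so (G) next.
(J) and (K) are both available; (J) is listed earlier → (J).
(K) needed (B), (E), (F) and (I), now all done → (K).

(C) → (A) → (B) → (E) → (F) → (H) → (I) → (D) → (G) → (J) → (K)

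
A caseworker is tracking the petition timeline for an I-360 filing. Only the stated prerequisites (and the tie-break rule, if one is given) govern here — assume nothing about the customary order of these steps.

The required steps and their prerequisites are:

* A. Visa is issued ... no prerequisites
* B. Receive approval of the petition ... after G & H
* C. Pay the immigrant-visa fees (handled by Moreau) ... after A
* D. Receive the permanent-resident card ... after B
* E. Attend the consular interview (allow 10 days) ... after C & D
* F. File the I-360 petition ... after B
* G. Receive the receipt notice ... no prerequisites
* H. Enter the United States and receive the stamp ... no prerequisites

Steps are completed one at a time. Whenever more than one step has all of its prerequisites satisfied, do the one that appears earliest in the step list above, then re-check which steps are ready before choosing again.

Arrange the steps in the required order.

Nothing is required for A, G and H. A is listed earlier → A first.
C now also ready, so the ready set is {C, G, H}; C is listed earlier → C.
Now G and H have their prerequisites met. G is listed earlier, so G next.
Next only H has its prerequisites met → H.
B is the only step now ready → B.
D and F are both available; D is listed earlier → D.
E now also ready, so the ready set is {E, F}; E is listed earlier → E.
F needed B, now all done → F.

A C G H B D E F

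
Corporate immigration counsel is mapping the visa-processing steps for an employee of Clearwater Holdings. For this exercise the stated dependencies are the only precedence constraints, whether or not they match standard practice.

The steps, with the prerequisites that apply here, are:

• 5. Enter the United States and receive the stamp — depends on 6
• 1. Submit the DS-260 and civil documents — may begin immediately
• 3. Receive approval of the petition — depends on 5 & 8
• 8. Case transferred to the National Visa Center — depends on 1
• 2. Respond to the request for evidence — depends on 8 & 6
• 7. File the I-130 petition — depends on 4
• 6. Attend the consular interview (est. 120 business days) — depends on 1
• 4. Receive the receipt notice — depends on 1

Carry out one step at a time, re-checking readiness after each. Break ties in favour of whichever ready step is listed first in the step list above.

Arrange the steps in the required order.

Only 1 has no prerequisites, so it is first.
8, 6 and 4 are all available; 8 is listed earlier → 8.
Now 6 and 4 have their prerequisites met. 6 is listed earlier, so 6 next.
5 and 2 now also ready, so the ready set is {5, 2, 4}; 5 is listed earlier → 5.
Now 3, 2 and 4 have their prerequisites met. 3 is listed earlier, so 3 next.
Ready: 2 and 4. 2 is listed earlier → 2.
Next only 4 has its prerequisites met → 4.
7 needed 4, now all done → 7.

1, 8, 6, 5, 3, 2, 4, 7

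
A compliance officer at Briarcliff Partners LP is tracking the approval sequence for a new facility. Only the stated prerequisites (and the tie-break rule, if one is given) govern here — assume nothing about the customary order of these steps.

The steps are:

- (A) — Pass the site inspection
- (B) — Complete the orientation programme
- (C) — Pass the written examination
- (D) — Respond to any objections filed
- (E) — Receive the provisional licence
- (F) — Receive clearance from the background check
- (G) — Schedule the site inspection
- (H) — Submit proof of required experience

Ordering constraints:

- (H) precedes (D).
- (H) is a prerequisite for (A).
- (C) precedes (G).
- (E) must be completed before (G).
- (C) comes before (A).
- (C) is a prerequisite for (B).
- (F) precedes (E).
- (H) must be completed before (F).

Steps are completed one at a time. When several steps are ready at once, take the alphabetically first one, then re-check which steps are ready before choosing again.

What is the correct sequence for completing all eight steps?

(C) and (H) have no prerequisites; (C) has the earlier label, so (C) is first.
(B) now also ready, so the ready set is {(B), (H)}; (B) has the earlier label → (B).
(H) is the only step now ready → (H).
Now (A), (D) and (F) have their prerequisites met. (A) has the earlier label, so (A) next.
Ready: (D) and (F). (D) has the earlier label → (D).
That leaves (F) as the only ready step → (F).
(E) needed (F), now all done → (E).
That leaves (G) as the only ready step → (G).

(C), (B), (H), (A), (D), (F), (E), (G)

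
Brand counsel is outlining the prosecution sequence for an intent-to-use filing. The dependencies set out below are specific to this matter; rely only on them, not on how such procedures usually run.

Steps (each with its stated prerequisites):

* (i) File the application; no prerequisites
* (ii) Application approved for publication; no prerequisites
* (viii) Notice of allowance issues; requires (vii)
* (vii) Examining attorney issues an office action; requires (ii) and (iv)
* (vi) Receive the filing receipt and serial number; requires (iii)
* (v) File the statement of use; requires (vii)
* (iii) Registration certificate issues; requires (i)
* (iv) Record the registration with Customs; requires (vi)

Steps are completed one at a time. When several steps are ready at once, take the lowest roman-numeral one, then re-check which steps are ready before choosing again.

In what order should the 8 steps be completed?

(i) and (ii) have no prerequisites; (i) has the earlier label, so (i) is first.
(iii) now also ready, so the ready set is {(ii), (iii)}; (ii) has the earlier label → (ii).
(iii) is the only step now ready → (iii).
(vi) is the only step now ready → (vi).
(iv) needed (vi), now all done → (iv).
(vii) is the only step now ready → (vii).
(v) and (viii) are both available; (v) has the earlier label → (v).
Next only (viii) has its prerequisites met → (viii).

(i), (ii), (iii), (vi), (iv), (vii), (v), (viii)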